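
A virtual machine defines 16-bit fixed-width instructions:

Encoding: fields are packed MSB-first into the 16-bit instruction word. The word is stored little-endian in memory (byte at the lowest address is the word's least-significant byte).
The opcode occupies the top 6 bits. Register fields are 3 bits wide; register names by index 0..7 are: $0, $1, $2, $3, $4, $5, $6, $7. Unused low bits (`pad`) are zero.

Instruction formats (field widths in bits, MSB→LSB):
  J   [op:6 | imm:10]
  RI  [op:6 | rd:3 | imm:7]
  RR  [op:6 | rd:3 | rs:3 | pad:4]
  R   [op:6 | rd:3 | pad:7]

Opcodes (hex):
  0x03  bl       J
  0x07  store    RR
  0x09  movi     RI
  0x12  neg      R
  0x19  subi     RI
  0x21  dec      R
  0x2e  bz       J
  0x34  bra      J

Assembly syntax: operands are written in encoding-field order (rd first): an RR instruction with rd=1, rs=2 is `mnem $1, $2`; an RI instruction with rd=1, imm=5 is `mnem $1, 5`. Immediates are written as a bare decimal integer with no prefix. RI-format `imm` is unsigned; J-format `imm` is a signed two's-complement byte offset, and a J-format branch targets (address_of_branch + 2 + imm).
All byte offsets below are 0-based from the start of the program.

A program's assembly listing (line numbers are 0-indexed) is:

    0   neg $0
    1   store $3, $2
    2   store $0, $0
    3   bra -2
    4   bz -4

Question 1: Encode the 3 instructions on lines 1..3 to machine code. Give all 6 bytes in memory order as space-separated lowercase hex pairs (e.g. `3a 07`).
1. store fields op=0x7:6|rd=3:3|rs=2:3|pad=0:4 → word 1da0h → a0 1d
2. store fields op=0x7:6|rd=0:3|rs=0:3|pad=0:4 → word 1c00h → 00 1c
3. bra fields op=0x34:6|imm=-2:10 → word d3feh → fe d3

a0 1d 00 1c fe d3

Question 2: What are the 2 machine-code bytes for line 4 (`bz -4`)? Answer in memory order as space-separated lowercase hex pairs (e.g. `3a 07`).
fc bb

L4: bz op=0x2e:6|imm=-4:10 ⇒ 0xbbfc ⇒ little fc bb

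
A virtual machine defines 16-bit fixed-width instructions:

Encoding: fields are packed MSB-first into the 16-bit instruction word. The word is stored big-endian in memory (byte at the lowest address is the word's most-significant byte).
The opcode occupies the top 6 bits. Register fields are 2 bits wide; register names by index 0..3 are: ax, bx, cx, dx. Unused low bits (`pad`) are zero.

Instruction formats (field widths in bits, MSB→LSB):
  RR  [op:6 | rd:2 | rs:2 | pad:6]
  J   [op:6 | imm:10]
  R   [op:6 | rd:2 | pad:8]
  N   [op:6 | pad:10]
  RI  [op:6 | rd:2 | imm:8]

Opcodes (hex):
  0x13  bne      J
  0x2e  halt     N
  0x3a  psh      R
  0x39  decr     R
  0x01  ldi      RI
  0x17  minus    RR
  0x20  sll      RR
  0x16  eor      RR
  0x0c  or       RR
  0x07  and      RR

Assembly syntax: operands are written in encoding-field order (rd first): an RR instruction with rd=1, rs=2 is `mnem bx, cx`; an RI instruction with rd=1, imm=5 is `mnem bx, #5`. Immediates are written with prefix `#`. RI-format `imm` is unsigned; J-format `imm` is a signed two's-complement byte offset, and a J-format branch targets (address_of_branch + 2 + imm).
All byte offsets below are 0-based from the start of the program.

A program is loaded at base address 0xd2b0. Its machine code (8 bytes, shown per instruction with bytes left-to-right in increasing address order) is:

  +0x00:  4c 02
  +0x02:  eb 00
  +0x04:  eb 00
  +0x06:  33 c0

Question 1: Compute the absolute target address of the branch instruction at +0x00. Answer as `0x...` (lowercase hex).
[00] 4c 02 → 0x4c02
  op=0x4c02>>10=0x13 ⇒ bne (J)
  imm: (w>>0)&0x3ff=0x2 → #2
  target = base 0xd2b0 + off 0x00 + 2 + imm 2 = 0xd2b4

0xd2b4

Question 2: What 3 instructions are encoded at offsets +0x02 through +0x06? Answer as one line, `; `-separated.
@+02  big-endian(eb 00) = 0xeb00
  op=0xeb00>>10=0x3a ⇒ psh (R)
  rd@[9:8]=0x3 ⇒ dx
@+04  big-endian(eb 00) = 0xeb00
  op=0xeb00>>10=0x3a ⇒ psh (R)
  rd@[9:8]=0x3 ⇒ dx
@+06  big-endian(33 c0) = 0x33c0
  op=0x33c0>>10=0xc ⇒ or (RR)
  rd@[9:8]=0x3 ⇒ dx
  rs@[7:6]=0x3 ⇒ dx

psh dx; psh dx; or dx, dx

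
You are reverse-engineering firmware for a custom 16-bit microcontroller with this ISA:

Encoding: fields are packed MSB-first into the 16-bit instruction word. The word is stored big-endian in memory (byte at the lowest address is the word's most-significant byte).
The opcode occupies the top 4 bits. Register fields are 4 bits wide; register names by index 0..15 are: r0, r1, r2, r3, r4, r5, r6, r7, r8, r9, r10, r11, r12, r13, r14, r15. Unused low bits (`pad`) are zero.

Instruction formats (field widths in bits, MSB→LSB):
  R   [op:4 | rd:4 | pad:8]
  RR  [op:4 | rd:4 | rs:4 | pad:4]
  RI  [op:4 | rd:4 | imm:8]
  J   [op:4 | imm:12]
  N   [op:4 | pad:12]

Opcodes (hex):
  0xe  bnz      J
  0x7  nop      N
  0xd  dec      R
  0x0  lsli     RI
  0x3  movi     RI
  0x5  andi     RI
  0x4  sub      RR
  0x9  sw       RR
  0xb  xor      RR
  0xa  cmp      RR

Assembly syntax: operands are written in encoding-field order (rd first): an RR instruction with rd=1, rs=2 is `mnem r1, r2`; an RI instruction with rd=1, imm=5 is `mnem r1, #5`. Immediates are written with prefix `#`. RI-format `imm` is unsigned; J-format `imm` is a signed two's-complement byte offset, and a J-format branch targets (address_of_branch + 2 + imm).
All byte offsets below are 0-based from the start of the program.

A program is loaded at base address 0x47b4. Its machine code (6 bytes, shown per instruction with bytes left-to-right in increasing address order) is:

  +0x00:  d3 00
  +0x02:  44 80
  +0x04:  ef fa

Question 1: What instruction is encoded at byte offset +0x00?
dec r3

+0x00: d3 00 ⇒ word 0xd300 (big)
  top 4b → 0xd → dec [R]
  rd@[11:8]=0x3 ⇒ r3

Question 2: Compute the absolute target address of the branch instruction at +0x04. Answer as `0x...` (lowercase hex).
0x47b4

[04] ef fa → 0xeffa
  opcode bits[15:12]=0xe: bnz/J
  [11:0] imm=4090 (s12→-6) = #-6
  target = base 0x47b4 + off 0x04 + 2 + imm -6 = 0x47b4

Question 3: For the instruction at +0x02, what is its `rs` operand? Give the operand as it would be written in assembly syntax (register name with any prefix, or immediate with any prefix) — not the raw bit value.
r8

off 0x02: read 44 80 as big → 0x4480
  op=0x4480>>12=0x4 ⇒ sub (RR)
  [11:8] rd=4 = r4
  [7:4] rs=8 = r8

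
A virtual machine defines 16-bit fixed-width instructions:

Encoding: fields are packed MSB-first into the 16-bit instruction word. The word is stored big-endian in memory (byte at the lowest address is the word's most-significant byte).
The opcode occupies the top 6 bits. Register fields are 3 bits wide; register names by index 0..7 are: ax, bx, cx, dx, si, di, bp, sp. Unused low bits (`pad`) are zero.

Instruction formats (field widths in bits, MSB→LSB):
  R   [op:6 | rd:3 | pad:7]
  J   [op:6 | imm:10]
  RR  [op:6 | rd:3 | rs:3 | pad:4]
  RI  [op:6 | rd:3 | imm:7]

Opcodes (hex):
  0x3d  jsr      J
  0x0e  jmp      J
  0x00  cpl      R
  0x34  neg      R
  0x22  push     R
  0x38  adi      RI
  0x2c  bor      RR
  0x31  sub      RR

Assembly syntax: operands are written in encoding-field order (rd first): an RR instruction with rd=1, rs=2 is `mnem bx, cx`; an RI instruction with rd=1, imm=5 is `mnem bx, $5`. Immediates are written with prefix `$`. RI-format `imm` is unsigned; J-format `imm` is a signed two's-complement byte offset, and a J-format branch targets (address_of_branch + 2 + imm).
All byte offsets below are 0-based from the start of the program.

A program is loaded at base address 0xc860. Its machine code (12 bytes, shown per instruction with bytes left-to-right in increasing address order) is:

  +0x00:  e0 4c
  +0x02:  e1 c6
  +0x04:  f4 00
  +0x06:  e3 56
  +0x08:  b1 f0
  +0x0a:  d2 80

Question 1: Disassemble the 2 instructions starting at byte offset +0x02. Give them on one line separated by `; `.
adi dx, $70; jsr $0

+0x02: e1 c6 ⇒ word 0xe1c6 (big)
  op=0xe1c6>>10=0x38 ⇒ adi (RI)
  rd: (w>>7)&0x7=0x3 → dx
  imm: (w>>0)&0x7f=0x46 → $70
+0x04: f4 00 ⇒ word 0xf400 (big)
  op=0xf400>>10=0x3d ⇒ jsr (J)
  imm: (w>>0)&0x3ff=0x0 → $0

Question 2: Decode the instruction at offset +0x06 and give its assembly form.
adi bp, $86

off 0x06: read e3 56 as big → 0xe356
  top 6b → 0x38 → adi [RI]
  [9:7] rd=6 = bp
  [6:0] imm=86 = $86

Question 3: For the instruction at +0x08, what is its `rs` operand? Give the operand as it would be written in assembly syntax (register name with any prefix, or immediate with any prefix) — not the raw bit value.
+0x08: b1 f0 ⇒ word 0xb1f0 (big)
  op=0xb1f0>>10=0x2c ⇒ bor (RR)
  rd: (w>>7)&0x7=0x3 → dx
  rs: (w>>4)&0x7=0x7 → sp

sp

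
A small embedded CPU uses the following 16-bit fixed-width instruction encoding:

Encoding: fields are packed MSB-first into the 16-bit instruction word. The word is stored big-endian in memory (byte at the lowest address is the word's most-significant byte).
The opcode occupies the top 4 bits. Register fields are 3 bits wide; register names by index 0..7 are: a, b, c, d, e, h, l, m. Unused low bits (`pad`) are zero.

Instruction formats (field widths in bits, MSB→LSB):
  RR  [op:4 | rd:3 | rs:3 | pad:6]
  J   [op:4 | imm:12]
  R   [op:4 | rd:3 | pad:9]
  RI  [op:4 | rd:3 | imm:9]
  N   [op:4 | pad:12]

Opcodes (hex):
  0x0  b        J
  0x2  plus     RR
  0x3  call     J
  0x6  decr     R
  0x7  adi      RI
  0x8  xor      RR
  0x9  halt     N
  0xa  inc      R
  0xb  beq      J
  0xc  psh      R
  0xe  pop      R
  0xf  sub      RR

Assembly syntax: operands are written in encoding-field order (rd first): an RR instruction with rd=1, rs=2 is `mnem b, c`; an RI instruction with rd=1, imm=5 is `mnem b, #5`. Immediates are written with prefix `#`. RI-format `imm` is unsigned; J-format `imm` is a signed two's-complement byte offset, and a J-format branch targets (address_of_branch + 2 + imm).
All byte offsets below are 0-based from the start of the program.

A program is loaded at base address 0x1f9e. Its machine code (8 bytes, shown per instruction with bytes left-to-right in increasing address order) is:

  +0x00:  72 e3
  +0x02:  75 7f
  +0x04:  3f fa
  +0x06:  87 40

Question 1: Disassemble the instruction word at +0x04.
call #-6

[04] 3f fa → 0x3ffa
  opcode bits[15:12]=0x3: call/J
  imm: (w>>0)&0xfff=0xffa (s12→-6) → #-6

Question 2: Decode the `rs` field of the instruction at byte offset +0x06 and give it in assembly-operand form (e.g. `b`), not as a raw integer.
@+06  big-endian(87 40) = 0x8740
  opcode bits[15:12]=0x8: xor/RR
  [11:9] rd=3 = d
  [8:6] rs=5 = h

h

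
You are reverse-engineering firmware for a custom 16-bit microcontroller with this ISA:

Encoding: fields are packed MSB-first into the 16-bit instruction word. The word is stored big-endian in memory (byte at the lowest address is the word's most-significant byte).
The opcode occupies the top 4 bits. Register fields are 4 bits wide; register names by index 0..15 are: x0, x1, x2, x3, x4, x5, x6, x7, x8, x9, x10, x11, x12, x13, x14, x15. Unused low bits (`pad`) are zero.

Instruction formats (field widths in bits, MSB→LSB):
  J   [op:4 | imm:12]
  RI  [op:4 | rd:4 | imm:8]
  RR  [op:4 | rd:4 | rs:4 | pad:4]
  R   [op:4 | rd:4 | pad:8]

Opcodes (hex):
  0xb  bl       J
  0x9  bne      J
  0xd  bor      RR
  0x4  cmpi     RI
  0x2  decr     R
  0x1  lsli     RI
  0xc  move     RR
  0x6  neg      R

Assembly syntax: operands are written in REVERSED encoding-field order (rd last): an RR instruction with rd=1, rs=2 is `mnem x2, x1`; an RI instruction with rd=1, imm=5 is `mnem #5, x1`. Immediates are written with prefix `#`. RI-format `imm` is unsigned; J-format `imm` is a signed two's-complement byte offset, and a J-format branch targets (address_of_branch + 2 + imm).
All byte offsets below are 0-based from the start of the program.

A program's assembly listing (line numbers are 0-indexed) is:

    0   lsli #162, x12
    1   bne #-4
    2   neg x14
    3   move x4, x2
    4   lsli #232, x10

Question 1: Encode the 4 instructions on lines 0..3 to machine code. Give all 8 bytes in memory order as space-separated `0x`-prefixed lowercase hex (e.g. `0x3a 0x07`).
0. lsli fields op=0x1:4|rd=12:4|imm=162:8 → word 1ca2h → 1c a2
1. bne fields op=0x9:4|imm=-4:12 → word 9ffch → 9f fc
2. neg fields op=0x6:4|rd=14:4|pad=0:8 → word 6e00h → 6e 00
3. move fields op=0xc:4|rd=2:4|rs=4:4|pad=0:4 → word c240h → c2 40

0x1c 0xa2 0x9f 0xfc 0x6e 0x00 0xc2 0x40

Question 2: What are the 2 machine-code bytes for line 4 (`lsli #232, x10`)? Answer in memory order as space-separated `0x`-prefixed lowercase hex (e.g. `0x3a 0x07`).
0x1a 0xe8

L4: lsli op=0x1:4|rd=10:4|imm=232:8 ⇒ 0x1ae8 ⇒ big 1a e8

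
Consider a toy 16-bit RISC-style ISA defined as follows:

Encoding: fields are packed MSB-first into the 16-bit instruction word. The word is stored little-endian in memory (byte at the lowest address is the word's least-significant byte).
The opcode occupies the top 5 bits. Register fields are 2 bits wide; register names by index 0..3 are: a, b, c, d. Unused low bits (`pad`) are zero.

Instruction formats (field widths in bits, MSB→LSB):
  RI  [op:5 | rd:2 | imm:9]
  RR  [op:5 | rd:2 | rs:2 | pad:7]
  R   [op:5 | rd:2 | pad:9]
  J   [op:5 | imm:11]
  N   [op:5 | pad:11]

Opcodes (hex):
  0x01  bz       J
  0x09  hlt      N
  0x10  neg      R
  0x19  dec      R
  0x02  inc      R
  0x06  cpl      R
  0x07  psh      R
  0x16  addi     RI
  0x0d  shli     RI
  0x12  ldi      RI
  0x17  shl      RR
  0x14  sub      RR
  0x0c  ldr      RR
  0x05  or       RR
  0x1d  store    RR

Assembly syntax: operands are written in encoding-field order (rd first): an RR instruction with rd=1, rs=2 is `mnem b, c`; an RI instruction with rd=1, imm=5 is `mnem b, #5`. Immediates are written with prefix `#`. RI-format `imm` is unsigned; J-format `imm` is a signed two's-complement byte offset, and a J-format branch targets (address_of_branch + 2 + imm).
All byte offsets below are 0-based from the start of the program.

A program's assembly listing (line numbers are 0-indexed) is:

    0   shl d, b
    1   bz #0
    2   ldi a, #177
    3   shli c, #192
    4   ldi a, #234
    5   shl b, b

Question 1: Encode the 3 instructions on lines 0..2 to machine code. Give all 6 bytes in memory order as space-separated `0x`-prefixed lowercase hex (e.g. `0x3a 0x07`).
0x80 0xbe 0x00 0x08 0xb1 0x90

line 0 (shl): pack op=0x17:5|rd=3:2|rs=1:2|pad=0:7 = 0xbe80; little→ 80 be
line 1 (bz): pack op=0x1:5|imm=0:11 = 0x0800; little→ 00 08
line 2 (ldi): pack op=0x12:5|rd=0:2|imm=177:9 = 0x90b1; little→ b1 90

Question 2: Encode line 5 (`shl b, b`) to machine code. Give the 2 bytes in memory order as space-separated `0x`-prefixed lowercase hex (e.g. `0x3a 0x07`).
line 5 (shl): pack op=0x17:5|rd=1:2|rs=1:2|pad=0:7 = 0xba80; little→ 80 ba

0x80 0xba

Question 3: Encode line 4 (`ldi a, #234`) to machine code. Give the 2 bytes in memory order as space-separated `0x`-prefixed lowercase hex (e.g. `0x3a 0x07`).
0xea 0x90

L4: ldi op=0x12:5|rd=0:2|imm=234:9 ⇒ 0x90ea ⇒ little ea 90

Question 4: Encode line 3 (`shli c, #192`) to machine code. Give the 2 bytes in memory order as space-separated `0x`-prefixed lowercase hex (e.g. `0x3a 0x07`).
3. shli fields op=0xd:5|rd=2:2|imm=192:9 → word 6cc0h → c0 6c

0xc0 0x6c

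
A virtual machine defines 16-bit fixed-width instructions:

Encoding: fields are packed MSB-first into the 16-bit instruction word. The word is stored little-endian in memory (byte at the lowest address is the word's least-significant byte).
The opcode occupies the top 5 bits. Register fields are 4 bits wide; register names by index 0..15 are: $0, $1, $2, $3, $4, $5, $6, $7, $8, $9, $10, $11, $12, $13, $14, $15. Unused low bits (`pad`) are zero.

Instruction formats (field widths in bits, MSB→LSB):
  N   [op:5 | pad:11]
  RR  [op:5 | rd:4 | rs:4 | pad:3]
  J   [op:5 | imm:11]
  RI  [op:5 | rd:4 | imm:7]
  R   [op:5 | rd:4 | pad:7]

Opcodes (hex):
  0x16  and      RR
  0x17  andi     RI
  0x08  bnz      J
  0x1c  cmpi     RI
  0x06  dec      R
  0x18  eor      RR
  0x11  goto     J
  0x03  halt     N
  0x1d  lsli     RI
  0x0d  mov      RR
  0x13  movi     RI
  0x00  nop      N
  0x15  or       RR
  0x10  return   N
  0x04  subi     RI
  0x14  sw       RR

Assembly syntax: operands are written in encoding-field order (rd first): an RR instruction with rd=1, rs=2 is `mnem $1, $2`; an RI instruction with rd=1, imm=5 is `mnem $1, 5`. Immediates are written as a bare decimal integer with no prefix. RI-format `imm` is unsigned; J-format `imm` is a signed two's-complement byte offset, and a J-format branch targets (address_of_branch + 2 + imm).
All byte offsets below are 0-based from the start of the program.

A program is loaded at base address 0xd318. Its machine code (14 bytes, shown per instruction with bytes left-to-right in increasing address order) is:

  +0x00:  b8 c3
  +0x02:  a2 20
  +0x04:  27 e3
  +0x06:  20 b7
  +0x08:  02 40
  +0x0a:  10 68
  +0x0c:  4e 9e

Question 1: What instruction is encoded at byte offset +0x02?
subi $1, 34

[02] a2 20 → 0x20a2
  top 5b → 0x4 → subi [RI]
  rd: (w>>7)&0xf=0x1 → $1
  imm: (w>>0)&0x7f=0x22 → 34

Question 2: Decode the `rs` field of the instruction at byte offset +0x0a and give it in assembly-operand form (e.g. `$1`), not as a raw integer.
$2

[0a] 10 68 → 0x6810
  top 5b → 0xd → mov [RR]
  rd: (w>>7)&0xf=0x0 → $0
  rs: (w>>3)&0xf=0x2 → $2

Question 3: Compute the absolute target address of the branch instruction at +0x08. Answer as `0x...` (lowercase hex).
0xd324

[08] 02 40 → 0x4002
  op=0x4002>>11=0x8 ⇒ bnz (J)
  [10:0] imm=2 = 2
  target = base 0xd318 + off 0x08 + 2 + imm 2 = 0xd324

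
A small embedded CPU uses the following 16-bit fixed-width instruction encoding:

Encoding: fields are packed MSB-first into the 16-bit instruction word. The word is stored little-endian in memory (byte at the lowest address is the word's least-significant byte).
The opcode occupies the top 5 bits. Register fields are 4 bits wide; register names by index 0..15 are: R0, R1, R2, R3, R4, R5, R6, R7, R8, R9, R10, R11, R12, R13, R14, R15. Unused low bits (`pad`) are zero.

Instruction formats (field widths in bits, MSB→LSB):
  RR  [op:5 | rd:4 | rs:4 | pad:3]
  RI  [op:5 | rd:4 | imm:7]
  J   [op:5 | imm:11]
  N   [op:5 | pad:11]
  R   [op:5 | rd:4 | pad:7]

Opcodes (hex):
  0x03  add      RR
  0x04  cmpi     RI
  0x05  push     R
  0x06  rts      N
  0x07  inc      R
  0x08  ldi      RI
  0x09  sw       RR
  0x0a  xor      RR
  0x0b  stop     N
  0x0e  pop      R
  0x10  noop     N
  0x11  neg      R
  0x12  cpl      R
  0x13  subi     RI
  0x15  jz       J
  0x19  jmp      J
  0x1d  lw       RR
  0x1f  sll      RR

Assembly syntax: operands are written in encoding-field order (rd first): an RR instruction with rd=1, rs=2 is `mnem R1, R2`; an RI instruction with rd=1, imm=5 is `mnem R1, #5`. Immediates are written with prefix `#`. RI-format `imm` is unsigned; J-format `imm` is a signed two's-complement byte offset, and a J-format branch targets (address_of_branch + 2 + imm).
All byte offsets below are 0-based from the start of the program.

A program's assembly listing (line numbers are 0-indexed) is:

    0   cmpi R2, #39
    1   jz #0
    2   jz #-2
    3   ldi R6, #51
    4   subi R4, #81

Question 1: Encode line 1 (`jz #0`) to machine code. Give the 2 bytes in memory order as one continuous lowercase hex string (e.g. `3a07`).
00a8

L1: jz op=0x15:5|imm=0:11 ⇒ 0xa800 ⇒ little 00 a8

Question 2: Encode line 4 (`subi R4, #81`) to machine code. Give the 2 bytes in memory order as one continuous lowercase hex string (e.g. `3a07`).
519a

L4: subi op=0x13:5|rd=4:4|imm=81:7 ⇒ 0x9a51 ⇒ little 51 9a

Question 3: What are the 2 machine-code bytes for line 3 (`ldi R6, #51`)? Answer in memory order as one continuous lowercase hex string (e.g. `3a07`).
3. ldi fields op=0x8:5|rd=6:4|imm=51:7 → word 4333h → 33 43

3343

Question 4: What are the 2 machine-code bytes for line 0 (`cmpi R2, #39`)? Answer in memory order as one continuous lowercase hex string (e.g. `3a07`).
2721

line 0 (cmpi): pack op=0x4:5|rd=2:4|imm=39:7 = 0x2127; little→ 27 21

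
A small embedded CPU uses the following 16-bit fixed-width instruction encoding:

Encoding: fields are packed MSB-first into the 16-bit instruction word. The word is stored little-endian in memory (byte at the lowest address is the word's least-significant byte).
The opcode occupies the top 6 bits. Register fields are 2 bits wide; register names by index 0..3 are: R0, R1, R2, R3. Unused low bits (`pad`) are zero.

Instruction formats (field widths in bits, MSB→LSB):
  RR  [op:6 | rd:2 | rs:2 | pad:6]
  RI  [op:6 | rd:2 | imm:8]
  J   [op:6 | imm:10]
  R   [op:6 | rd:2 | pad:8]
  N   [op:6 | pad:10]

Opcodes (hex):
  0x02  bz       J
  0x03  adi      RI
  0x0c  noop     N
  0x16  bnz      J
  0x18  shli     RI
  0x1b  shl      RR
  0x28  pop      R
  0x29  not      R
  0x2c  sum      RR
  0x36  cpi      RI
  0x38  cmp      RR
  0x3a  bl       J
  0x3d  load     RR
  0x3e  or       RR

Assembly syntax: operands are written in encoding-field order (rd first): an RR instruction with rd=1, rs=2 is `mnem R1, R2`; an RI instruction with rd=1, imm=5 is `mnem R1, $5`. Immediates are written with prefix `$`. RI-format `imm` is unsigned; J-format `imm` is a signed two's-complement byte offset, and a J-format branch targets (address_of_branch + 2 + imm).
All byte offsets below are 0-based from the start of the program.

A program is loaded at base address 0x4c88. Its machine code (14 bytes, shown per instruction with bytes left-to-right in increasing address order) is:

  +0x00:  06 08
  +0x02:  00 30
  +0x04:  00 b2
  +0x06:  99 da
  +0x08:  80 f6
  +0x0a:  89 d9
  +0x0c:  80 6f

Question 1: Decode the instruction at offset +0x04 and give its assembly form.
[04] 00 b2 → 0xb200
  op=0xb200>>10=0x2c ⇒ sum (RR)
  [9:8] rd=2 = R2
  [7:6] rs=0 = R0

sum R2, R0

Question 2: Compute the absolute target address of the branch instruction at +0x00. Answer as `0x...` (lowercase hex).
[00] 06 08 → 0x0806
  op=0x0806>>10=0x2 ⇒ bz (J)
  imm@[9:0]=0x6 ⇒ $6
  target = base 0x4c88 + off 0x00 + 2 + imm 6 = 0x4c90

0x4c90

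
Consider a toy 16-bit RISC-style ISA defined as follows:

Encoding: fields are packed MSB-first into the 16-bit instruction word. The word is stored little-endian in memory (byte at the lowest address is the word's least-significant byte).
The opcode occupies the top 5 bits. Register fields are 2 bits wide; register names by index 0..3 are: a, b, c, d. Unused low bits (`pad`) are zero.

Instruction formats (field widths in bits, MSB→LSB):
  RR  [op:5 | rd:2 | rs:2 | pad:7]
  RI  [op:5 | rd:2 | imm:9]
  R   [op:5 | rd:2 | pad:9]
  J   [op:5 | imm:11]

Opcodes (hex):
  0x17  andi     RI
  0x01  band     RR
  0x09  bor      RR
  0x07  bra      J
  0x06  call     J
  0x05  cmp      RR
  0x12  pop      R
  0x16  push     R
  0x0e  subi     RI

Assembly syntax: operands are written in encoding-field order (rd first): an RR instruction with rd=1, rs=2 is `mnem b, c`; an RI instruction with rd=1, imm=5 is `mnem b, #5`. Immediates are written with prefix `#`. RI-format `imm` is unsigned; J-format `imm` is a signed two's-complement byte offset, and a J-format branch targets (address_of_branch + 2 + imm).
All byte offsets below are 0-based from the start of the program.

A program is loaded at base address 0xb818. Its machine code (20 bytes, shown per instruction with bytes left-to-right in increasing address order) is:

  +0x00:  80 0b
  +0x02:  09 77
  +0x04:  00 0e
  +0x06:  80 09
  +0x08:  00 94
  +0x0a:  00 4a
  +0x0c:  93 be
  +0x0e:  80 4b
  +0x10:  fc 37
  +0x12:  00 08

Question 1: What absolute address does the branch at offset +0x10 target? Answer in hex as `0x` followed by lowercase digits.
0xb826

+0x10: fc 37 ⇒ word 0x37fc (little)
  op=0x37fc>>11=0x6 ⇒ call (J)
  imm@[10:0]=0x7fc (s11→-4) ⇒ #-4
  target = base 0xb818 + off 0x10 + 2 + imm -4 = 0xb826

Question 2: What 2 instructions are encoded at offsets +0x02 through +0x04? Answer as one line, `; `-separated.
subi d, #265; band d, a

off 0x02: read 09 77 as little → 0x7709
  opcode bits[15:11]=0xe: subi/RI
  rd@[10:9]=0x3 ⇒ d
  imm@[8:0]=0x109 ⇒ #265
off 0x04: read 00 0e as little → 0x0e00
  opcode bits[15:11]=0x1: band/RR
  rd@[10:9]=0x3 ⇒ d
  rs@[8:7]=0x0 ⇒ a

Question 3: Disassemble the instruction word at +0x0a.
bor b, a

[0a] 00 4a → 0x4a00
  opcode bits[15:11]=0x9: bor/RR
  rd@[10:9]=0x1 ⇒ b
  rs@[8:7]=0x0 ⇒ a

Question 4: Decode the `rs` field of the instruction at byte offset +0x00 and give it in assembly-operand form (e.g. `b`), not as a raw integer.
@+00  little-endian(80 0b) = 0x0b80
  top 5b → 0x1 → band [RR]
  [10:9] rd=1 = b
  [8:7] rs=3 = d

d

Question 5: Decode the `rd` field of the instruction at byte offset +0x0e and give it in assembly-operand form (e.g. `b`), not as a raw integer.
b

+0x0e: 80 4b ⇒ word 0x4b80 (little)
  top 5b → 0x9 → bor [RR]
  rd: (w>>9)&0x3=0x1 → b
  rs: (w>>7)&0x3=0x3 → d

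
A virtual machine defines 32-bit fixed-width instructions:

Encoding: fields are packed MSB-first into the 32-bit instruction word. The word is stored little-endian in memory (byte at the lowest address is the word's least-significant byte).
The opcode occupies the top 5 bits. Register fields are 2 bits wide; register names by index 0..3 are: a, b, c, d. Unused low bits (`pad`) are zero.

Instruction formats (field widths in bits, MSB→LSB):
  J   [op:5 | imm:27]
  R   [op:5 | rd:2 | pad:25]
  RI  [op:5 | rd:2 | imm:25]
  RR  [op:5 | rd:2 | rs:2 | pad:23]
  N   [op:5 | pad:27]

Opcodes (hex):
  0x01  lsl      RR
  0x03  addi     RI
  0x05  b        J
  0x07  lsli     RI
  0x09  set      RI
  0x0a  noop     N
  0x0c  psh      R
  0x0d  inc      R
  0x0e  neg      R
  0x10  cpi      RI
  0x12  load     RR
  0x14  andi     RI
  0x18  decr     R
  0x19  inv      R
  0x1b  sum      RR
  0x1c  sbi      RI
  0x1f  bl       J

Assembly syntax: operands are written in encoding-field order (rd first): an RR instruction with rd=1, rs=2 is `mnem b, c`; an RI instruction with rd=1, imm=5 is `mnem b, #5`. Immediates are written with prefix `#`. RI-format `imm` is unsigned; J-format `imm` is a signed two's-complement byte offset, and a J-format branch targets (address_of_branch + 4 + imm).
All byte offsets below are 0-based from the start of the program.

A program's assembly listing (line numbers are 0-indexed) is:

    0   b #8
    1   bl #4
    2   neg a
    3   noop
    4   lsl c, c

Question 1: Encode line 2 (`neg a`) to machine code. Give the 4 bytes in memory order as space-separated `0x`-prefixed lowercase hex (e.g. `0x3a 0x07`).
0x00 0x00 0x00 0x70

line 2 (neg): pack op=0xe:5|rd=0:2|pad=0:25 = 0x70000000; little→ 00 00 00 70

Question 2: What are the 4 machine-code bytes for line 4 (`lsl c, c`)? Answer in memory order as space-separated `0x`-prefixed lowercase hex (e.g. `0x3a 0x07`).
L4: lsl op=0x1:5|rd=2:2|rs=2:2|pad=0:23 ⇒ 0x0d000000 ⇒ little 00 00 00 0d

0x00 0x00 0x00 0x0d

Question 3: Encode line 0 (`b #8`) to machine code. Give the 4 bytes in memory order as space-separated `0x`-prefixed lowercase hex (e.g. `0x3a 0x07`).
0. b fields op=0x5:5|imm=8:27 → word 28000008h → 08 00 00 28

0x08 0x00 0x00 0x28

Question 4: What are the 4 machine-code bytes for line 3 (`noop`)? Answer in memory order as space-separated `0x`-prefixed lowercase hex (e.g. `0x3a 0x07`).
0x00 0x00 0x00 0x50

line 3 (noop): pack op=0xa:5|pad=0:27 = 0x50000000; little→ 00 00 00 50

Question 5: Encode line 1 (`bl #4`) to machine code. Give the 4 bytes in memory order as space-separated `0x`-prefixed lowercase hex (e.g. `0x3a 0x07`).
line 1 (bl): pack op=0x1f:5|imm=4:27 = 0xf8000004; little→ 04 00 00 f8

0x04 0x00 0x00 0xf8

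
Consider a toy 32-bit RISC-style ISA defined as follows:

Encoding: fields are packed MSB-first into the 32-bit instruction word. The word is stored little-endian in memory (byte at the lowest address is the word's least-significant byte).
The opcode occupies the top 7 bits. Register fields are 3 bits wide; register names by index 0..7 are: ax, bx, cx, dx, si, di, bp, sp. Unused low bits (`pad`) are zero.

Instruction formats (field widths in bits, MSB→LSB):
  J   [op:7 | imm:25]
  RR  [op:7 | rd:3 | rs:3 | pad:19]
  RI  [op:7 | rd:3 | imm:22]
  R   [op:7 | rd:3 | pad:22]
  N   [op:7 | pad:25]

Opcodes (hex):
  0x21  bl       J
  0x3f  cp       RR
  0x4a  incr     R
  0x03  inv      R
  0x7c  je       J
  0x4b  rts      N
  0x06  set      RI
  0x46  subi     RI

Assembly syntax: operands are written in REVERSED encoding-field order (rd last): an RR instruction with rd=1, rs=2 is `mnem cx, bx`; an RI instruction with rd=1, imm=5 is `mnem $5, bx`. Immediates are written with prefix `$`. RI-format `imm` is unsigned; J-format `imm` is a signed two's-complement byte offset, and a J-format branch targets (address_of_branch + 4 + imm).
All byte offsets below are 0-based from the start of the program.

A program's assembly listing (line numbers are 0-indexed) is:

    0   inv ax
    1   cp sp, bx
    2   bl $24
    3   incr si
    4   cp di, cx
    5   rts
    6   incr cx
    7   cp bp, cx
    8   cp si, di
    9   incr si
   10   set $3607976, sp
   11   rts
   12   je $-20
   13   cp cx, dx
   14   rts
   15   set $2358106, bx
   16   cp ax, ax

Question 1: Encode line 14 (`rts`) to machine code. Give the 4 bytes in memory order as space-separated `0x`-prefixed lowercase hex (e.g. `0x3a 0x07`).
0x00 0x00 0x00 0x96

line 14 (rts): pack op=0x4b:7|pad=0:25 = 0x96000000; little→ 00 00 00 96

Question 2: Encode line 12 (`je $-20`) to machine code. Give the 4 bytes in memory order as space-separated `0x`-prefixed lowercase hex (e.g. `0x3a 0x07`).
12. je fields op=0x7c:7|imm=-20:25 → word f9ffffech → ec ff ff f9

0xec 0xff 0xff 0xf9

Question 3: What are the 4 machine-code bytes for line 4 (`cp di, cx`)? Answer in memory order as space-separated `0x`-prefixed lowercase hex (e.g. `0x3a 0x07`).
line 4 (cp): pack op=0x3f:7|rd=2:3|rs=5:3|pad=0:19 = 0x7ea80000; little→ 00 00 a8 7e

0x00 0x00 0xa8 0x7e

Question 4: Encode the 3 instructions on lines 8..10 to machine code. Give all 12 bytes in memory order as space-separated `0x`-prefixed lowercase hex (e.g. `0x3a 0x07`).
0x00 0x00 0x60 0x7f 0x00 0x00 0x00 0x95 0xa8 0x0d 0xf7 0x0d

line 8 (cp): pack op=0x3f:7|rd=5:3|rs=4:3|pad=0:19 = 0x7f600000; little→ 00 00 60 7f
line 9 (incr): pack op=0x4a:7|rd=4:3|pad=0:22 = 0x95000000; little→ 00 00 00 95
line 10 (set): pack op=0x6:7|rd=7:3|imm=3607976:22 = 0x0df70da8; little→ a8 0d f7 0d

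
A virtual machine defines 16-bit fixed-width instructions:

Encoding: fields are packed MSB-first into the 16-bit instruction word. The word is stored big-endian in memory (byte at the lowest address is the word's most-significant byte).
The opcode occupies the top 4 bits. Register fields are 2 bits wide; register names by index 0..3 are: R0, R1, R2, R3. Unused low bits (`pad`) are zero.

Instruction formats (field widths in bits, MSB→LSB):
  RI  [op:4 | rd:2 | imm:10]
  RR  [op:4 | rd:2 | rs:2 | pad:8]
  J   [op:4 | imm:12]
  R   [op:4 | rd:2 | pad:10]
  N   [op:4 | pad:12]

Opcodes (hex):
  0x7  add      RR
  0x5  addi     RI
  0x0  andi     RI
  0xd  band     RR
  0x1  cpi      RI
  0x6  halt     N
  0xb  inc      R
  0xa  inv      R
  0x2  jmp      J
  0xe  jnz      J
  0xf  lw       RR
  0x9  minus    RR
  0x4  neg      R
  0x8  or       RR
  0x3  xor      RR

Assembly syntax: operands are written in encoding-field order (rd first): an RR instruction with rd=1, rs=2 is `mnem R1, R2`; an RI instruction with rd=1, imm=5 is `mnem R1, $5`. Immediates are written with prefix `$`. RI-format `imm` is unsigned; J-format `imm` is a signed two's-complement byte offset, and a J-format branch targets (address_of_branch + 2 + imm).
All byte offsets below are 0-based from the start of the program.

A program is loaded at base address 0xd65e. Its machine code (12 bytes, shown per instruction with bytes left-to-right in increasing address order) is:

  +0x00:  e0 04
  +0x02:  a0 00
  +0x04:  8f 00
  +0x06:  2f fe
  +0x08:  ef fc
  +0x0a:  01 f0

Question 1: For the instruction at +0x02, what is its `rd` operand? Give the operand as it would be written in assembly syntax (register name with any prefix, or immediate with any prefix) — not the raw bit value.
R0

[02] a0 00 → 0xa000
  top 4b → 0xa → inv [R]
  rd@[11:10]=0x0 ⇒ R0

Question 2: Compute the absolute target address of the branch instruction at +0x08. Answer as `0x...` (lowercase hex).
0xd664

[08] ef fc → 0xeffc
  op=0xeffc>>12=0xe ⇒ jnz (J)
  imm: (w>>0)&0xfff=0xffc (s12→-4) → $-4
  target = base 0xd65e + off 0x08 + 2 + imm -4 = 0xd664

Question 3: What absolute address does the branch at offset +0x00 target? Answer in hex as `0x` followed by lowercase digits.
[00] e0 04 → 0xe004
  op=0xe004>>12=0xe ⇒ jnz (J)
  imm: (w>>0)&0xfff=0x4 → $4
  target = base 0xd65e + off 0x00 + 2 + imm 4 = 0xd664

0xd664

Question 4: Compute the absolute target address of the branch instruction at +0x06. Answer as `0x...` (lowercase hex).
0xd664

@+06  big-endian(2f fe) = 0x2ffe
  opcode bits[15:12]=0x2: jmp/J
  imm@[11:0]=0xffe (s12→-2) ⇒ $-2
  target = base 0xd65e + off 0x06 + 2 + imm -2 = 0xd664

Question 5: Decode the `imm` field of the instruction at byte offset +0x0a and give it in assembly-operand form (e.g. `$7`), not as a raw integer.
$496

[0a] 01 f0 → 0x01f0
  top 4b → 0x0 → andi [RI]
  rd@[11:10]=0x0 ⇒ R0
  imm@[9:0]=0x1f0 ⇒ $496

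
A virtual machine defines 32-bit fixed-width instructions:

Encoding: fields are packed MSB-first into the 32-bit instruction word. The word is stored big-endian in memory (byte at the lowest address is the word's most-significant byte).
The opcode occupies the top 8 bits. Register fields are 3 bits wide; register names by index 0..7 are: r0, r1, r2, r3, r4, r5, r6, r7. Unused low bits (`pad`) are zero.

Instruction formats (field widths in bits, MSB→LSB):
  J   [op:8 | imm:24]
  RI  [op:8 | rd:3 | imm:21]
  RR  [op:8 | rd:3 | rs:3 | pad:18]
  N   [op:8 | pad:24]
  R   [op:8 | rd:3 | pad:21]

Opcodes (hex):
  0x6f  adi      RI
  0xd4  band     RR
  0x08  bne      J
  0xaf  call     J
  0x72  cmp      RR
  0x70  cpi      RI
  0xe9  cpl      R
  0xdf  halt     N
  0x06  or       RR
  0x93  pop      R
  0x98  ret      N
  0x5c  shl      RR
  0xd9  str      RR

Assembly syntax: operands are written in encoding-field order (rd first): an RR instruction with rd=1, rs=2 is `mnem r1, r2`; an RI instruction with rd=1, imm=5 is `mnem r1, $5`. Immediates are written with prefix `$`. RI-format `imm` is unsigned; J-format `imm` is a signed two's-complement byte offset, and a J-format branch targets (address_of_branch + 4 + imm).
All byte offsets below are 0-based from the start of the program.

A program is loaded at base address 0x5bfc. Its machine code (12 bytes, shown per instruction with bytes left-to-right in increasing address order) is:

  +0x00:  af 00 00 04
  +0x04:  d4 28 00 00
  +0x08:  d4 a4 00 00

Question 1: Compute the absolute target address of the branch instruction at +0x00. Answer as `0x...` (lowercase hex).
0x5c04

[00] af 00 00 04 → 0xaf000004
  top 8b → 0xaf → call [J]
  [23:0] imm=4 = $4
  target = base 0x5bfc + off 0x00 + 4 + imm 4 = 0x5c04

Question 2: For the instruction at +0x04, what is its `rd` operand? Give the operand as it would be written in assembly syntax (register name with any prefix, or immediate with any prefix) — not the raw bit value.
r1

@+04  big-endian(d4 28 00 00) = 0xd4280000
  opcode bits[31:24]=0xd4: band/RR
  rd@[23:21]=0x1 ⇒ r1
  rs@[20:18]=0x2 ⇒ r2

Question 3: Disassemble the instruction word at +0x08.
band r5, r1

+0x08: d4 a4 00 00 ⇒ word 0xd4a40000 (big)
  opcode bits[31:24]=0xd4: band/RR
  rd@[23:21]=0x5 ⇒ r5
  rs@[20:18]=0x1 ⇒ r1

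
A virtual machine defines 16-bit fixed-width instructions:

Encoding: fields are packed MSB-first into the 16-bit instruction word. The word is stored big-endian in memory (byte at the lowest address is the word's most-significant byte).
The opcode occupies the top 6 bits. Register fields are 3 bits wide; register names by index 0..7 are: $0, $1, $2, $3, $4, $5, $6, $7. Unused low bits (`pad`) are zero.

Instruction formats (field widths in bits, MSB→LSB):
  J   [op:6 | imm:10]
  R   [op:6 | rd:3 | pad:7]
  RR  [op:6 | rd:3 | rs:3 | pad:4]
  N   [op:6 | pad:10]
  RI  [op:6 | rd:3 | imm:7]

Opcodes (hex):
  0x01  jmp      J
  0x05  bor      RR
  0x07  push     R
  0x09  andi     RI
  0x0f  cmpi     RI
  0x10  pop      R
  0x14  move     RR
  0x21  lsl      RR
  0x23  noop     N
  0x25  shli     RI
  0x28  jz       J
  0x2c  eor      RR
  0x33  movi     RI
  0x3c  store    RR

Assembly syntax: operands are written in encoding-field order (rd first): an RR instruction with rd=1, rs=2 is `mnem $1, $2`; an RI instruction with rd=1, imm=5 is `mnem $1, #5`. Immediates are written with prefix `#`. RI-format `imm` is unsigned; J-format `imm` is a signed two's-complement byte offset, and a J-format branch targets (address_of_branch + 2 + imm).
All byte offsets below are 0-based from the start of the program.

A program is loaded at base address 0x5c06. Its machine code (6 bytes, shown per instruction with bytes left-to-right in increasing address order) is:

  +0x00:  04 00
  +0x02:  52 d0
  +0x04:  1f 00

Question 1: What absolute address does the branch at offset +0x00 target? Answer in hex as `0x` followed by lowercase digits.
off 0x00: read 04 00 as big → 0x0400
  op=0x0400>>10=0x1 ⇒ jmp (J)
  [9:0] imm=0 = #0
  target = base 0x5c06 + off 0x00 + 2 + imm 0 = 0x5c08

0x5c08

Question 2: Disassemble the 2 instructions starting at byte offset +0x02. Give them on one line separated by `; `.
move $5, $5; push $6

[02] 52 d0 → 0x52d0
  opcode bits[15:10]=0x14: move/RR
  rd@[9:7]=0x5 ⇒ $5
  rs@[6:4]=0x5 ⇒ $5
[04] 1f 00 → 0x1f00
  opcode bits[15:10]=0x7: push/R
  rd@[9:7]=0x6 ⇒ $6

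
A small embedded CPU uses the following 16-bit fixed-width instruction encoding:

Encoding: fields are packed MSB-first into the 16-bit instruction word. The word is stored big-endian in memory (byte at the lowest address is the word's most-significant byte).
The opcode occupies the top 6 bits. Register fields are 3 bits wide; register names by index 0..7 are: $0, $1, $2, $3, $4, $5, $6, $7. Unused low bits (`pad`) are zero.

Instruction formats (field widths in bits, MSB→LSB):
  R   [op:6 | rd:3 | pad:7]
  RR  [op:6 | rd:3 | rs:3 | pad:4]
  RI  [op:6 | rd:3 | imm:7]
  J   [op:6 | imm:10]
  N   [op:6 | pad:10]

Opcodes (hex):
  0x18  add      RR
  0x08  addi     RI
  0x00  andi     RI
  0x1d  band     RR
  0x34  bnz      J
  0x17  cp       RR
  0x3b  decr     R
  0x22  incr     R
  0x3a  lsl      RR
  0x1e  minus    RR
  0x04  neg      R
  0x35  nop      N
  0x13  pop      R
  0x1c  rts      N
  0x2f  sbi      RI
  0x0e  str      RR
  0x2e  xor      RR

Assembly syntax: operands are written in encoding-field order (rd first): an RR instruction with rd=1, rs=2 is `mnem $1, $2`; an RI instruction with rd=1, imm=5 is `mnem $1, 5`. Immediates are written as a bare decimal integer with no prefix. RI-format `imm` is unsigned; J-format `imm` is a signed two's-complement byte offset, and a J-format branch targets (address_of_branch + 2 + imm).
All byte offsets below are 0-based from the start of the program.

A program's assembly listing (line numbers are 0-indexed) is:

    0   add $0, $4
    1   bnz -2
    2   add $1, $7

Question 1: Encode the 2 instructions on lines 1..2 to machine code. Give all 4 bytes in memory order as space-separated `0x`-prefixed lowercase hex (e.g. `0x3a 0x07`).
1. bnz fields op=0x34:6|imm=-2:10 → word d3feh → d3 fe
2. add fields op=0x18:6|rd=1:3|rs=7:3|pad=0:4 → word 60f0h → 60 f0

0xd3 0xfe 0x60 0xf0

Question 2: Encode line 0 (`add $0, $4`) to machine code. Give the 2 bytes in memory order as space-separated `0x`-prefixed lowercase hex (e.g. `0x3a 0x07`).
0. add fields op=0x18:6|rd=0:3|rs=4:3|pad=0:4 → word 6040h → 60 40

0x60 0x40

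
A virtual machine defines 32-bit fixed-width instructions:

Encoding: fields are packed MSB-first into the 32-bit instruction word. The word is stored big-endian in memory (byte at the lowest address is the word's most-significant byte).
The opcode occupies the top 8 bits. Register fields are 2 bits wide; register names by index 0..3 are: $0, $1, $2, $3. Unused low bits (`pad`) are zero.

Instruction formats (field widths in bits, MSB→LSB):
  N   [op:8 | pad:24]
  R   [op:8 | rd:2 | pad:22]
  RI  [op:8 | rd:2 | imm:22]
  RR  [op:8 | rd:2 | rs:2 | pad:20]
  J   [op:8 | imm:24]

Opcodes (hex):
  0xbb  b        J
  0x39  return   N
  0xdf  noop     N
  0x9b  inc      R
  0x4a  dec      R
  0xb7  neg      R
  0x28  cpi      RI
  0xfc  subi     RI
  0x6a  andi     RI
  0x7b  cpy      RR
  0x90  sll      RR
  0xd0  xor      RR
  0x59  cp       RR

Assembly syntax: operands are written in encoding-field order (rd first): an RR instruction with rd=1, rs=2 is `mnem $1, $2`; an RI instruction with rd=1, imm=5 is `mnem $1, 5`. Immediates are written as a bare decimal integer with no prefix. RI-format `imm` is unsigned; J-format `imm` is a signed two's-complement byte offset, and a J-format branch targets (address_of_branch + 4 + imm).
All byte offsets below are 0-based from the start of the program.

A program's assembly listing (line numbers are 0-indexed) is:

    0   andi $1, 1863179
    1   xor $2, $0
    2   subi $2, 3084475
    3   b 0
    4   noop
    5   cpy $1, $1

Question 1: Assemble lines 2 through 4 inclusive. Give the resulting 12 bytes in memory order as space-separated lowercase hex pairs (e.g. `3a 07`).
fc af 10 bb bb 00 00 00 df 00 00 00

line 2 (subi): pack op=0xfc:8|rd=2:2|imm=3084475:22 = 0xfcaf10bb; big→ fc af 10 bb
line 3 (b): pack op=0xbb:8|imm=0:24 = 0xbb000000; big→ bb 00 00 00
line 4 (noop): pack op=0xdf:8|pad=0:24 = 0xdf000000; big→ df 00 00 00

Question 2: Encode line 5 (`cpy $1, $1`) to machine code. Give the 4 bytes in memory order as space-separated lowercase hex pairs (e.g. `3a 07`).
7b 50 00 00

L5: cpy op=0x7b:8|rd=1:2|rs=1:2|pad=0:20 ⇒ 0x7b500000 ⇒ big 7b 50 00 00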